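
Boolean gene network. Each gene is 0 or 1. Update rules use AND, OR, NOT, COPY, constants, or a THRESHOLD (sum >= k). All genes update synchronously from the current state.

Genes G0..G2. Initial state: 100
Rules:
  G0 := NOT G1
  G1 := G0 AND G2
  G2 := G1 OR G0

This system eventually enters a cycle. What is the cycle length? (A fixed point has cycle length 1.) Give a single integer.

Step 0: 100
Step 1: G0=NOT G1=NOT 0=1 G1=G0&G2=1&0=0 G2=G1|G0=0|1=1 -> 101
Step 2: G0=NOT G1=NOT 0=1 G1=G0&G2=1&1=1 G2=G1|G0=0|1=1 -> 111
Step 3: G0=NOT G1=NOT 1=0 G1=G0&G2=1&1=1 G2=G1|G0=1|1=1 -> 011
Step 4: G0=NOT G1=NOT 1=0 G1=G0&G2=0&1=0 G2=G1|G0=1|0=1 -> 001
Step 5: G0=NOT G1=NOT 0=1 G1=G0&G2=0&1=0 G2=G1|G0=0|0=0 -> 100
State from step 5 equals state from step 0 -> cycle length 5

Answer: 5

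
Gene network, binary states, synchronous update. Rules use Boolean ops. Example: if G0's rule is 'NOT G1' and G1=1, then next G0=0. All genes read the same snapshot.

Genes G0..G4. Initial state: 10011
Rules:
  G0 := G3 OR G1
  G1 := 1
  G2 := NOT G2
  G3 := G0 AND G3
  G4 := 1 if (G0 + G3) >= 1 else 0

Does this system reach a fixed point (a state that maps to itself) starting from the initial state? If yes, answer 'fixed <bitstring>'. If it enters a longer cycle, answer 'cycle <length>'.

Step 0: 10011
Step 1: G0=G3|G1=1|0=1 G1=1(const) G2=NOT G2=NOT 0=1 G3=G0&G3=1&1=1 G4=(1+1>=1)=1 -> 11111
Step 2: G0=G3|G1=1|1=1 G1=1(const) G2=NOT G2=NOT 1=0 G3=G0&G3=1&1=1 G4=(1+1>=1)=1 -> 11011
Step 3: G0=G3|G1=1|1=1 G1=1(const) G2=NOT G2=NOT 0=1 G3=G0&G3=1&1=1 G4=(1+1>=1)=1 -> 11111
Cycle of length 2 starting at step 1 -> no fixed point

Answer: cycle 2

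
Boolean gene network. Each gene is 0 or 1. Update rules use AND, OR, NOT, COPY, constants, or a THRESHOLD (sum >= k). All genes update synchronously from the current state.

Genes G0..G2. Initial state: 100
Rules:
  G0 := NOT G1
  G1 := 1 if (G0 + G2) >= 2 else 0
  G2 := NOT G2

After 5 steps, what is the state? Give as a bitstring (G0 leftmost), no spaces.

Step 1: G0=NOT G1=NOT 0=1 G1=(1+0>=2)=0 G2=NOT G2=NOT 0=1 -> 101
Step 2: G0=NOT G1=NOT 0=1 G1=(1+1>=2)=1 G2=NOT G2=NOT 1=0 -> 110
Step 3: G0=NOT G1=NOT 1=0 G1=(1+0>=2)=0 G2=NOT G2=NOT 0=1 -> 001
Step 4: G0=NOT G1=NOT 0=1 G1=(0+1>=2)=0 G2=NOT G2=NOT 1=0 -> 100
Step 5: G0=NOT G1=NOT 0=1 G1=(1+0>=2)=0 G2=NOT G2=NOT 0=1 -> 101

101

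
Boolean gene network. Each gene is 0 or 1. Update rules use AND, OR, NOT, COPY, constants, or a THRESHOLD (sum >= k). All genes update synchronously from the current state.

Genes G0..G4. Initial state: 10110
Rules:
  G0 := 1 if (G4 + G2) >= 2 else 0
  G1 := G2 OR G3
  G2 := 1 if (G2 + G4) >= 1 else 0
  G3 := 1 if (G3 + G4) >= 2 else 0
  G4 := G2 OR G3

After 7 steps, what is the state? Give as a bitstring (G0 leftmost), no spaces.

Step 1: G0=(0+1>=2)=0 G1=G2|G3=1|1=1 G2=(1+0>=1)=1 G3=(1+0>=2)=0 G4=G2|G3=1|1=1 -> 01101
Step 2: G0=(1+1>=2)=1 G1=G2|G3=1|0=1 G2=(1+1>=1)=1 G3=(0+1>=2)=0 G4=G2|G3=1|0=1 -> 11101
Step 3: G0=(1+1>=2)=1 G1=G2|G3=1|0=1 G2=(1+1>=1)=1 G3=(0+1>=2)=0 G4=G2|G3=1|0=1 -> 11101
Step 4: G0=(1+1>=2)=1 G1=G2|G3=1|0=1 G2=(1+1>=1)=1 G3=(0+1>=2)=0 G4=G2|G3=1|0=1 -> 11101
Step 5: G0=(1+1>=2)=1 G1=G2|G3=1|0=1 G2=(1+1>=1)=1 G3=(0+1>=2)=0 G4=G2|G3=1|0=1 -> 11101
Step 6: G0=(1+1>=2)=1 G1=G2|G3=1|0=1 G2=(1+1>=1)=1 G3=(0+1>=2)=0 G4=G2|G3=1|0=1 -> 11101
Step 7: G0=(1+1>=2)=1 G1=G2|G3=1|0=1 G2=(1+1>=1)=1 G3=(0+1>=2)=0 G4=G2|G3=1|0=1 -> 11101

11101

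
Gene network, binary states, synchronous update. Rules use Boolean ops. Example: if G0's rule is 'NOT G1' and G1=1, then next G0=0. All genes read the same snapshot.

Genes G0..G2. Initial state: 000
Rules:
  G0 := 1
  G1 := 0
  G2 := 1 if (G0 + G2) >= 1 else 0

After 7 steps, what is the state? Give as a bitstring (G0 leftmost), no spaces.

Step 1: G0=1(const) G1=0(const) G2=(0+0>=1)=0 -> 100
Step 2: G0=1(const) G1=0(const) G2=(1+0>=1)=1 -> 101
Step 3: G0=1(const) G1=0(const) G2=(1+1>=1)=1 -> 101
Step 4: G0=1(const) G1=0(const) G2=(1+1>=1)=1 -> 101
Step 5: G0=1(const) G1=0(const) G2=(1+1>=1)=1 -> 101
Step 6: G0=1(const) G1=0(const) G2=(1+1>=1)=1 -> 101
Step 7: G0=1(const) G1=0(const) G2=(1+1>=1)=1 -> 101

101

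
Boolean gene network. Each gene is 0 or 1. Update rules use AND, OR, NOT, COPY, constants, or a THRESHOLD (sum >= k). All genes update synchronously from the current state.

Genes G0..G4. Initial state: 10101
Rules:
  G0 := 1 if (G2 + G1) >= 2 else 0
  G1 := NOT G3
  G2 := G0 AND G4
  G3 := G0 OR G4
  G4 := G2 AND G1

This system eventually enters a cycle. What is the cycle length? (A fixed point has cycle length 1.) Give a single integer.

Answer: 2

Derivation:
Step 0: 10101
Step 1: G0=(1+0>=2)=0 G1=NOT G3=NOT 0=1 G2=G0&G4=1&1=1 G3=G0|G4=1|1=1 G4=G2&G1=1&0=0 -> 01110
Step 2: G0=(1+1>=2)=1 G1=NOT G3=NOT 1=0 G2=G0&G4=0&0=0 G3=G0|G4=0|0=0 G4=G2&G1=1&1=1 -> 10001
Step 3: G0=(0+0>=2)=0 G1=NOT G3=NOT 0=1 G2=G0&G4=1&1=1 G3=G0|G4=1|1=1 G4=G2&G1=0&0=0 -> 01110
State from step 3 equals state from step 1 -> cycle length 2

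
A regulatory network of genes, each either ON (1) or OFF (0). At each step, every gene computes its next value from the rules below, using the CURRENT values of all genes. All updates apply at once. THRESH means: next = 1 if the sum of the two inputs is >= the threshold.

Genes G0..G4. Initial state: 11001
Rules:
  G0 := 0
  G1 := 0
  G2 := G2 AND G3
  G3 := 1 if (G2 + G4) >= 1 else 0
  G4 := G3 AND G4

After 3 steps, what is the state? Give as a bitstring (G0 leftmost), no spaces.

Step 1: G0=0(const) G1=0(const) G2=G2&G3=0&0=0 G3=(0+1>=1)=1 G4=G3&G4=0&1=0 -> 00010
Step 2: G0=0(const) G1=0(const) G2=G2&G3=0&1=0 G3=(0+0>=1)=0 G4=G3&G4=1&0=0 -> 00000
Step 3: G0=0(const) G1=0(const) G2=G2&G3=0&0=0 G3=(0+0>=1)=0 G4=G3&G4=0&0=0 -> 00000

00000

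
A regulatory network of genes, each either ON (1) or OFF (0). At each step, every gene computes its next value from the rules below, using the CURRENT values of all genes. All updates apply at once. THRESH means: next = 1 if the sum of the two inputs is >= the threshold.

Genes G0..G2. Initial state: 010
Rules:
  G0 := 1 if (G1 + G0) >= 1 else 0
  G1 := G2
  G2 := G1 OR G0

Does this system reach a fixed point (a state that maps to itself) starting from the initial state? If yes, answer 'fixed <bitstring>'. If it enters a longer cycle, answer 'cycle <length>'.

Step 0: 010
Step 1: G0=(1+0>=1)=1 G1=G2=0 G2=G1|G0=1|0=1 -> 101
Step 2: G0=(0+1>=1)=1 G1=G2=1 G2=G1|G0=0|1=1 -> 111
Step 3: G0=(1+1>=1)=1 G1=G2=1 G2=G1|G0=1|1=1 -> 111
Fixed point reached at step 2: 111

Answer: fixed 111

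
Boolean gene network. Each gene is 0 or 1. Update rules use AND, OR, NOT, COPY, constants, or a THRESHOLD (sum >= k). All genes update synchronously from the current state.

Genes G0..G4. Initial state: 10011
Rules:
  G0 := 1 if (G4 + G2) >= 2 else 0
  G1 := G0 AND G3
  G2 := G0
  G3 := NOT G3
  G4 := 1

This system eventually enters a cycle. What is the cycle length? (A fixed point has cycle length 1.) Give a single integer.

Step 0: 10011
Step 1: G0=(1+0>=2)=0 G1=G0&G3=1&1=1 G2=G0=1 G3=NOT G3=NOT 1=0 G4=1(const) -> 01101
Step 2: G0=(1+1>=2)=1 G1=G0&G3=0&0=0 G2=G0=0 G3=NOT G3=NOT 0=1 G4=1(const) -> 10011
State from step 2 equals state from step 0 -> cycle length 2

Answer: 2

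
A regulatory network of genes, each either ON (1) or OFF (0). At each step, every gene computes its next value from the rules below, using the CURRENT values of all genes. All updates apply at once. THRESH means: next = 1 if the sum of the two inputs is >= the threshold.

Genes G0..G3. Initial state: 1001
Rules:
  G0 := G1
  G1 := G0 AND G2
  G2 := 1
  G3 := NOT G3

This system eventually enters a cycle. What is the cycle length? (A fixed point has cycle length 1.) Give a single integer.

Step 0: 1001
Step 1: G0=G1=0 G1=G0&G2=1&0=0 G2=1(const) G3=NOT G3=NOT 1=0 -> 0010
Step 2: G0=G1=0 G1=G0&G2=0&1=0 G2=1(const) G3=NOT G3=NOT 0=1 -> 0011
Step 3: G0=G1=0 G1=G0&G2=0&1=0 G2=1(const) G3=NOT G3=NOT 1=0 -> 0010
State from step 3 equals state from step 1 -> cycle length 2

Answer: 2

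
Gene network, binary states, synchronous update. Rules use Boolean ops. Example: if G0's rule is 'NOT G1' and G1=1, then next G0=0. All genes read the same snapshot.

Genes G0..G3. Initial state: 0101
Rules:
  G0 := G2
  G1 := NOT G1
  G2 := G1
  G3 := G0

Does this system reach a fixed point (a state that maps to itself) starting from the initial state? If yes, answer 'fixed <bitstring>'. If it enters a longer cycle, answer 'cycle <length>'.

Step 0: 0101
Step 1: G0=G2=0 G1=NOT G1=NOT 1=0 G2=G1=1 G3=G0=0 -> 0010
Step 2: G0=G2=1 G1=NOT G1=NOT 0=1 G2=G1=0 G3=G0=0 -> 1100
Step 3: G0=G2=0 G1=NOT G1=NOT 1=0 G2=G1=1 G3=G0=1 -> 0011
Step 4: G0=G2=1 G1=NOT G1=NOT 0=1 G2=G1=0 G3=G0=0 -> 1100
Cycle of length 2 starting at step 2 -> no fixed point

Answer: cycle 2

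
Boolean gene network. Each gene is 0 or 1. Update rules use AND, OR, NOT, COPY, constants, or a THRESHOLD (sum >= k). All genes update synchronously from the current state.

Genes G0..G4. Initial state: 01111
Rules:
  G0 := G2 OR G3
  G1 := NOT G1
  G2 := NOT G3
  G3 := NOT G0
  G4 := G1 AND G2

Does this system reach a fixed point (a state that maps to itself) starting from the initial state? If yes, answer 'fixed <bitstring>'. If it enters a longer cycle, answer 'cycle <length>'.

Answer: cycle 6

Derivation:
Step 0: 01111
Step 1: G0=G2|G3=1|1=1 G1=NOT G1=NOT 1=0 G2=NOT G3=NOT 1=0 G3=NOT G0=NOT 0=1 G4=G1&G2=1&1=1 -> 10011
Step 2: G0=G2|G3=0|1=1 G1=NOT G1=NOT 0=1 G2=NOT G3=NOT 1=0 G3=NOT G0=NOT 1=0 G4=G1&G2=0&0=0 -> 11000
Step 3: G0=G2|G3=0|0=0 G1=NOT G1=NOT 1=0 G2=NOT G3=NOT 0=1 G3=NOT G0=NOT 1=0 G4=G1&G2=1&0=0 -> 00100
Step 4: G0=G2|G3=1|0=1 G1=NOT G1=NOT 0=1 G2=NOT G3=NOT 0=1 G3=NOT G0=NOT 0=1 G4=G1&G2=0&1=0 -> 11110
Step 5: G0=G2|G3=1|1=1 G1=NOT G1=NOT 1=0 G2=NOT G3=NOT 1=0 G3=NOT G0=NOT 1=0 G4=G1&G2=1&1=1 -> 10001
Step 6: G0=G2|G3=0|0=0 G1=NOT G1=NOT 0=1 G2=NOT G3=NOT 0=1 G3=NOT G0=NOT 1=0 G4=G1&G2=0&0=0 -> 01100
Step 7: G0=G2|G3=1|0=1 G1=NOT G1=NOT 1=0 G2=NOT G3=NOT 0=1 G3=NOT G0=NOT 0=1 G4=G1&G2=1&1=1 -> 10111
Step 8: G0=G2|G3=1|1=1 G1=NOT G1=NOT 0=1 G2=NOT G3=NOT 1=0 G3=NOT G0=NOT 1=0 G4=G1&G2=0&1=0 -> 11000
Cycle of length 6 starting at step 2 -> no fixed point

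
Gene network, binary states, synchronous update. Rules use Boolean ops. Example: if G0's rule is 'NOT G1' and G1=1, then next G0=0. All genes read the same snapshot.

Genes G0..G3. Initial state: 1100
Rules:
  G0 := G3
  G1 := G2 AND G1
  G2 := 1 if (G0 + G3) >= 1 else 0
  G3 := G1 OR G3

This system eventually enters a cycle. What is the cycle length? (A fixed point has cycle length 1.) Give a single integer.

Step 0: 1100
Step 1: G0=G3=0 G1=G2&G1=0&1=0 G2=(1+0>=1)=1 G3=G1|G3=1|0=1 -> 0011
Step 2: G0=G3=1 G1=G2&G1=1&0=0 G2=(0+1>=1)=1 G3=G1|G3=0|1=1 -> 1011
Step 3: G0=G3=1 G1=G2&G1=1&0=0 G2=(1+1>=1)=1 G3=G1|G3=0|1=1 -> 1011
State from step 3 equals state from step 2 -> cycle length 1

Answer: 1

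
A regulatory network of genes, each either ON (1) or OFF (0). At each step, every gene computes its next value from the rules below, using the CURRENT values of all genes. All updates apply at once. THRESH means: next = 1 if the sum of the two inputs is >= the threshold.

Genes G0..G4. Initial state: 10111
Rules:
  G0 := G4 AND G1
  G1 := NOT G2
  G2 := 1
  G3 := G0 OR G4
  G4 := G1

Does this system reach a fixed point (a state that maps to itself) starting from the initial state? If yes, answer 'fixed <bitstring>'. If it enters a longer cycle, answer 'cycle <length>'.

Answer: fixed 00100

Derivation:
Step 0: 10111
Step 1: G0=G4&G1=1&0=0 G1=NOT G2=NOT 1=0 G2=1(const) G3=G0|G4=1|1=1 G4=G1=0 -> 00110
Step 2: G0=G4&G1=0&0=0 G1=NOT G2=NOT 1=0 G2=1(const) G3=G0|G4=0|0=0 G4=G1=0 -> 00100
Step 3: G0=G4&G1=0&0=0 G1=NOT G2=NOT 1=0 G2=1(const) G3=G0|G4=0|0=0 G4=G1=0 -> 00100
Fixed point reached at step 2: 00100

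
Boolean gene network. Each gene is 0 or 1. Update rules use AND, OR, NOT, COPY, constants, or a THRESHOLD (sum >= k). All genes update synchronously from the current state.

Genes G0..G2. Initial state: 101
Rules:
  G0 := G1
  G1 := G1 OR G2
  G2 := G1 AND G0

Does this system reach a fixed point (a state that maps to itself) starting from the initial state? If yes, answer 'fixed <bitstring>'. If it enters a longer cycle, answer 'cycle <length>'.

Step 0: 101
Step 1: G0=G1=0 G1=G1|G2=0|1=1 G2=G1&G0=0&1=0 -> 010
Step 2: G0=G1=1 G1=G1|G2=1|0=1 G2=G1&G0=1&0=0 -> 110
Step 3: G0=G1=1 G1=G1|G2=1|0=1 G2=G1&G0=1&1=1 -> 111
Step 4: G0=G1=1 G1=G1|G2=1|1=1 G2=G1&G0=1&1=1 -> 111
Fixed point reached at step 3: 111

Answer: fixed 111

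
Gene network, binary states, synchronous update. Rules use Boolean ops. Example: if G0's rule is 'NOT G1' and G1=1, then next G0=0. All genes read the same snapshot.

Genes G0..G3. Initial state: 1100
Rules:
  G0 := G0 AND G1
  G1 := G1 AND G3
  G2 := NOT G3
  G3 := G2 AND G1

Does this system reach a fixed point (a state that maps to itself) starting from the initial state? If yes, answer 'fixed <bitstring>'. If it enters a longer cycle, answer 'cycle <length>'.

Step 0: 1100
Step 1: G0=G0&G1=1&1=1 G1=G1&G3=1&0=0 G2=NOT G3=NOT 0=1 G3=G2&G1=0&1=0 -> 1010
Step 2: G0=G0&G1=1&0=0 G1=G1&G3=0&0=0 G2=NOT G3=NOT 0=1 G3=G2&G1=1&0=0 -> 0010
Step 3: G0=G0&G1=0&0=0 G1=G1&G3=0&0=0 G2=NOT G3=NOT 0=1 G3=G2&G1=1&0=0 -> 0010
Fixed point reached at step 2: 0010

Answer: fixed 0010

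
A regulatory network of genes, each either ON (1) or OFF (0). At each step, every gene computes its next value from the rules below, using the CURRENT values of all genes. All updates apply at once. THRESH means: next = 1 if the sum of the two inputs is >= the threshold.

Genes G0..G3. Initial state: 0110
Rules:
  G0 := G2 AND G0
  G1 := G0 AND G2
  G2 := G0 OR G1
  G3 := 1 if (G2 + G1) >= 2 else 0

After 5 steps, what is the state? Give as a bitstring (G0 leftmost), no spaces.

Step 1: G0=G2&G0=1&0=0 G1=G0&G2=0&1=0 G2=G0|G1=0|1=1 G3=(1+1>=2)=1 -> 0011
Step 2: G0=G2&G0=1&0=0 G1=G0&G2=0&1=0 G2=G0|G1=0|0=0 G3=(1+0>=2)=0 -> 0000
Step 3: G0=G2&G0=0&0=0 G1=G0&G2=0&0=0 G2=G0|G1=0|0=0 G3=(0+0>=2)=0 -> 0000
Step 4: G0=G2&G0=0&0=0 G1=G0&G2=0&0=0 G2=G0|G1=0|0=0 G3=(0+0>=2)=0 -> 0000
Step 5: G0=G2&G0=0&0=0 G1=G0&G2=0&0=0 G2=G0|G1=0|0=0 G3=(0+0>=2)=0 -> 0000

0000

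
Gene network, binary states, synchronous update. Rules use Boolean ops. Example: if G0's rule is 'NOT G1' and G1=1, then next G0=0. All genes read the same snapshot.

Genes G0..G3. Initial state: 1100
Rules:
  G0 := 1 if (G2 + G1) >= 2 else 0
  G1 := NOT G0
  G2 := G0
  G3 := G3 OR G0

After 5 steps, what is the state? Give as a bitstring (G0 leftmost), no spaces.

Step 1: G0=(0+1>=2)=0 G1=NOT G0=NOT 1=0 G2=G0=1 G3=G3|G0=0|1=1 -> 0011
Step 2: G0=(1+0>=2)=0 G1=NOT G0=NOT 0=1 G2=G0=0 G3=G3|G0=1|0=1 -> 0101
Step 3: G0=(0+1>=2)=0 G1=NOT G0=NOT 0=1 G2=G0=0 G3=G3|G0=1|0=1 -> 0101
Step 4: G0=(0+1>=2)=0 G1=NOT G0=NOT 0=1 G2=G0=0 G3=G3|G0=1|0=1 -> 0101
Step 5: G0=(0+1>=2)=0 G1=NOT G0=NOT 0=1 G2=G0=0 G3=G3|G0=1|0=1 -> 0101

0101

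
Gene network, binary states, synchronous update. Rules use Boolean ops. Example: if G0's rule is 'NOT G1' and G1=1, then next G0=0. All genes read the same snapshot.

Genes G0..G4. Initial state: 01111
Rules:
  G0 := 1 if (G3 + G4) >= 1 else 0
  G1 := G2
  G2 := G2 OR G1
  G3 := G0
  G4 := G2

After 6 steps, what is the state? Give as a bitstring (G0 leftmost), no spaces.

Step 1: G0=(1+1>=1)=1 G1=G2=1 G2=G2|G1=1|1=1 G3=G0=0 G4=G2=1 -> 11101
Step 2: G0=(0+1>=1)=1 G1=G2=1 G2=G2|G1=1|1=1 G3=G0=1 G4=G2=1 -> 11111
Step 3: G0=(1+1>=1)=1 G1=G2=1 G2=G2|G1=1|1=1 G3=G0=1 G4=G2=1 -> 11111
Step 4: G0=(1+1>=1)=1 G1=G2=1 G2=G2|G1=1|1=1 G3=G0=1 G4=G2=1 -> 11111
Step 5: G0=(1+1>=1)=1 G1=G2=1 G2=G2|G1=1|1=1 G3=G0=1 G4=G2=1 -> 11111
Step 6: G0=(1+1>=1)=1 G1=G2=1 G2=G2|G1=1|1=1 G3=G0=1 G4=G2=1 -> 11111

11111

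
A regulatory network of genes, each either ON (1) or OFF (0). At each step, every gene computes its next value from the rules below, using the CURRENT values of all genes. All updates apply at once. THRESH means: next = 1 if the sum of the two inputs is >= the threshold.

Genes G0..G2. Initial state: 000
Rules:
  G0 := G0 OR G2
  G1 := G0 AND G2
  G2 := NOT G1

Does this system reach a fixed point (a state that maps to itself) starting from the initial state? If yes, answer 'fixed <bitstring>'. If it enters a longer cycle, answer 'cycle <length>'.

Step 0: 000
Step 1: G0=G0|G2=0|0=0 G1=G0&G2=0&0=0 G2=NOT G1=NOT 0=1 -> 001
Step 2: G0=G0|G2=0|1=1 G1=G0&G2=0&1=0 G2=NOT G1=NOT 0=1 -> 101
Step 3: G0=G0|G2=1|1=1 G1=G0&G2=1&1=1 G2=NOT G1=NOT 0=1 -> 111
Step 4: G0=G0|G2=1|1=1 G1=G0&G2=1&1=1 G2=NOT G1=NOT 1=0 -> 110
Step 5: G0=G0|G2=1|0=1 G1=G0&G2=1&0=0 G2=NOT G1=NOT 1=0 -> 100
Step 6: G0=G0|G2=1|0=1 G1=G0&G2=1&0=0 G2=NOT G1=NOT 0=1 -> 101
Cycle of length 4 starting at step 2 -> no fixed point

Answer: cycle 4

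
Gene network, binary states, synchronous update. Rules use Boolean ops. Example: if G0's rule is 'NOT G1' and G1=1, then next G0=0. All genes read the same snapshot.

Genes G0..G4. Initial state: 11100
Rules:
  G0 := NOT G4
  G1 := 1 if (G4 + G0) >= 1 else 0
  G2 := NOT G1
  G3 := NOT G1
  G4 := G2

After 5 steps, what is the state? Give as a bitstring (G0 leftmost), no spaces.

Step 1: G0=NOT G4=NOT 0=1 G1=(0+1>=1)=1 G2=NOT G1=NOT 1=0 G3=NOT G1=NOT 1=0 G4=G2=1 -> 11001
Step 2: G0=NOT G4=NOT 1=0 G1=(1+1>=1)=1 G2=NOT G1=NOT 1=0 G3=NOT G1=NOT 1=0 G4=G2=0 -> 01000
Step 3: G0=NOT G4=NOT 0=1 G1=(0+0>=1)=0 G2=NOT G1=NOT 1=0 G3=NOT G1=NOT 1=0 G4=G2=0 -> 10000
Step 4: G0=NOT G4=NOT 0=1 G1=(0+1>=1)=1 G2=NOT G1=NOT 0=1 G3=NOT G1=NOT 0=1 G4=G2=0 -> 11110
Step 5: G0=NOT G4=NOT 0=1 G1=(0+1>=1)=1 G2=NOT G1=NOT 1=0 G3=NOT G1=NOT 1=0 G4=G2=1 -> 11001

11001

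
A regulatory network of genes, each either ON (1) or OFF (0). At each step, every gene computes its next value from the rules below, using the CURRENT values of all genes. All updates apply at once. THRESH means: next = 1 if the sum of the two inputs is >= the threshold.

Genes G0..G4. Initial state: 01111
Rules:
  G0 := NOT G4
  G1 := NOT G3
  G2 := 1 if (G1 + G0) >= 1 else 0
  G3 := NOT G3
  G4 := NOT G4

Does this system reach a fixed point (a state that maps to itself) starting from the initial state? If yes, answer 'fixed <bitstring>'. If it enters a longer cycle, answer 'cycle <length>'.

Answer: cycle 2

Derivation:
Step 0: 01111
Step 1: G0=NOT G4=NOT 1=0 G1=NOT G3=NOT 1=0 G2=(1+0>=1)=1 G3=NOT G3=NOT 1=0 G4=NOT G4=NOT 1=0 -> 00100
Step 2: G0=NOT G4=NOT 0=1 G1=NOT G3=NOT 0=1 G2=(0+0>=1)=0 G3=NOT G3=NOT 0=1 G4=NOT G4=NOT 0=1 -> 11011
Step 3: G0=NOT G4=NOT 1=0 G1=NOT G3=NOT 1=0 G2=(1+1>=1)=1 G3=NOT G3=NOT 1=0 G4=NOT G4=NOT 1=0 -> 00100
Cycle of length 2 starting at step 1 -> no fixed point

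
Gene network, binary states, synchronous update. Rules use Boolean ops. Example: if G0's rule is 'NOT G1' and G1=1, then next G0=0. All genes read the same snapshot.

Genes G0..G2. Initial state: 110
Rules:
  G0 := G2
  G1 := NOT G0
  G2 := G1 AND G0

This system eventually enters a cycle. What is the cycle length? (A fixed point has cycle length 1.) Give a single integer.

Answer: 2

Derivation:
Step 0: 110
Step 1: G0=G2=0 G1=NOT G0=NOT 1=0 G2=G1&G0=1&1=1 -> 001
Step 2: G0=G2=1 G1=NOT G0=NOT 0=1 G2=G1&G0=0&0=0 -> 110
State from step 2 equals state from step 0 -> cycle length 2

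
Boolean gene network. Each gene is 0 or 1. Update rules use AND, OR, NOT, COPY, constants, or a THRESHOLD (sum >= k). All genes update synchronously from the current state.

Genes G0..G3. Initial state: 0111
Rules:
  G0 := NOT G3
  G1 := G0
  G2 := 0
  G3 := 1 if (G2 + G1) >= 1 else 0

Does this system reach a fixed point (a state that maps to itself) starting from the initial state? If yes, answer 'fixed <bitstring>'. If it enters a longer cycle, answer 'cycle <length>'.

Answer: cycle 6

Derivation:
Step 0: 0111
Step 1: G0=NOT G3=NOT 1=0 G1=G0=0 G2=0(const) G3=(1+1>=1)=1 -> 0001
Step 2: G0=NOT G3=NOT 1=0 G1=G0=0 G2=0(const) G3=(0+0>=1)=0 -> 0000
Step 3: G0=NOT G3=NOT 0=1 G1=G0=0 G2=0(const) G3=(0+0>=1)=0 -> 1000
Step 4: G0=NOT G3=NOT 0=1 G1=G0=1 G2=0(const) G3=(0+0>=1)=0 -> 1100
Step 5: G0=NOT G3=NOT 0=1 G1=G0=1 G2=0(const) G3=(0+1>=1)=1 -> 1101
Step 6: G0=NOT G3=NOT 1=0 G1=G0=1 G2=0(const) G3=(0+1>=1)=1 -> 0101
Step 7: G0=NOT G3=NOT 1=0 G1=G0=0 G2=0(const) G3=(0+1>=1)=1 -> 0001
Cycle of length 6 starting at step 1 -> no fixed point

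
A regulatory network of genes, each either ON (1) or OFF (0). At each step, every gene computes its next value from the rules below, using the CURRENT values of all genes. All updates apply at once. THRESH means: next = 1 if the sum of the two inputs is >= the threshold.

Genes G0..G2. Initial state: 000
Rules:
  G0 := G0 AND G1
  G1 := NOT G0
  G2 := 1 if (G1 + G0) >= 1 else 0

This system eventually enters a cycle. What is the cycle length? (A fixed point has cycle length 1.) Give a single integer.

Step 0: 000
Step 1: G0=G0&G1=0&0=0 G1=NOT G0=NOT 0=1 G2=(0+0>=1)=0 -> 010
Step 2: G0=G0&G1=0&1=0 G1=NOT G0=NOT 0=1 G2=(1+0>=1)=1 -> 011
Step 3: G0=G0&G1=0&1=0 G1=NOT G0=NOT 0=1 G2=(1+0>=1)=1 -> 011
State from step 3 equals state from step 2 -> cycle length 1

Answer: 1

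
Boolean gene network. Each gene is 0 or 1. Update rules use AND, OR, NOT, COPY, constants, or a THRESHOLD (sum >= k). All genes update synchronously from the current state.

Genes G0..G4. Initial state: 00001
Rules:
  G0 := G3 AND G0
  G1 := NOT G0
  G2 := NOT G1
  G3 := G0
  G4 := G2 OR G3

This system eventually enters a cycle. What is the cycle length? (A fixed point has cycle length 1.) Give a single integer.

Step 0: 00001
Step 1: G0=G3&G0=0&0=0 G1=NOT G0=NOT 0=1 G2=NOT G1=NOT 0=1 G3=G0=0 G4=G2|G3=0|0=0 -> 01100
Step 2: G0=G3&G0=0&0=0 G1=NOT G0=NOT 0=1 G2=NOT G1=NOT 1=0 G3=G0=0 G4=G2|G3=1|0=1 -> 01001
Step 3: G0=G3&G0=0&0=0 G1=NOT G0=NOT 0=1 G2=NOT G1=NOT 1=0 G3=G0=0 G4=G2|G3=0|0=0 -> 01000
Step 4: G0=G3&G0=0&0=0 G1=NOT G0=NOT 0=1 G2=NOT G1=NOT 1=0 G3=G0=0 G4=G2|G3=0|0=0 -> 01000
State from step 4 equals state from step 3 -> cycle length 1

Answer: 1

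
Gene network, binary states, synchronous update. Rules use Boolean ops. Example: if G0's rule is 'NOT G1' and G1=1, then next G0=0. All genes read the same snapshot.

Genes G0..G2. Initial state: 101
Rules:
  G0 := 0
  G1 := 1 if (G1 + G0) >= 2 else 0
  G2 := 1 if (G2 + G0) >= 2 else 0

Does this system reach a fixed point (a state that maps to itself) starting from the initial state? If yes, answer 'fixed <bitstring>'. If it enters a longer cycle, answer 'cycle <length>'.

Answer: fixed 000

Derivation:
Step 0: 101
Step 1: G0=0(const) G1=(0+1>=2)=0 G2=(1+1>=2)=1 -> 001
Step 2: G0=0(const) G1=(0+0>=2)=0 G2=(1+0>=2)=0 -> 000
Step 3: G0=0(const) G1=(0+0>=2)=0 G2=(0+0>=2)=0 -> 000
Fixed point reached at step 2: 000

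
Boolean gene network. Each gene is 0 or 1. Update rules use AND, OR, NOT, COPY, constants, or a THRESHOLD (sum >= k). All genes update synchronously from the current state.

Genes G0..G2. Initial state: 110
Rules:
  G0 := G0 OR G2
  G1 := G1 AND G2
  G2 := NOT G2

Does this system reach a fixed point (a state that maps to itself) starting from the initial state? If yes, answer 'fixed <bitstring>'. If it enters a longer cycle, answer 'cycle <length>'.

Answer: cycle 2

Derivation:
Step 0: 110
Step 1: G0=G0|G2=1|0=1 G1=G1&G2=1&0=0 G2=NOT G2=NOT 0=1 -> 101
Step 2: G0=G0|G2=1|1=1 G1=G1&G2=0&1=0 G2=NOT G2=NOT 1=0 -> 100
Step 3: G0=G0|G2=1|0=1 G1=G1&G2=0&0=0 G2=NOT G2=NOT 0=1 -> 101
Cycle of length 2 starting at step 1 -> no fixed point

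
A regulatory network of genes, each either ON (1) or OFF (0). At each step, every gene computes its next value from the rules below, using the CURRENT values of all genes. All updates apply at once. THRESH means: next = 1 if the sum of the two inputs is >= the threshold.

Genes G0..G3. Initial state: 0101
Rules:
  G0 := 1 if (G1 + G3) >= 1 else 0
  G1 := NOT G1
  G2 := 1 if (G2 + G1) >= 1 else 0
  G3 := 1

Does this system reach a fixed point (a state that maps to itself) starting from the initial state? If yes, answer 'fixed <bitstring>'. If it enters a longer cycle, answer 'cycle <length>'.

Step 0: 0101
Step 1: G0=(1+1>=1)=1 G1=NOT G1=NOT 1=0 G2=(0+1>=1)=1 G3=1(const) -> 1011
Step 2: G0=(0+1>=1)=1 G1=NOT G1=NOT 0=1 G2=(1+0>=1)=1 G3=1(const) -> 1111
Step 3: G0=(1+1>=1)=1 G1=NOT G1=NOT 1=0 G2=(1+1>=1)=1 G3=1(const) -> 1011
Cycle of length 2 starting at step 1 -> no fixed point

Answer: cycle 2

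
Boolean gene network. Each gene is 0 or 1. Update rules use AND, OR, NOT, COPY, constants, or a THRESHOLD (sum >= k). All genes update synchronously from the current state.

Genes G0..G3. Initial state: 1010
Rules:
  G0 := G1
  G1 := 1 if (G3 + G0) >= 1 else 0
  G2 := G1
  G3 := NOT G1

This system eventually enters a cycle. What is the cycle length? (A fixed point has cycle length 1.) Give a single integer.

Step 0: 1010
Step 1: G0=G1=0 G1=(0+1>=1)=1 G2=G1=0 G3=NOT G1=NOT 0=1 -> 0101
Step 2: G0=G1=1 G1=(1+0>=1)=1 G2=G1=1 G3=NOT G1=NOT 1=0 -> 1110
Step 3: G0=G1=1 G1=(0+1>=1)=1 G2=G1=1 G3=NOT G1=NOT 1=0 -> 1110
State from step 3 equals state from step 2 -> cycle length 1

Answer: 1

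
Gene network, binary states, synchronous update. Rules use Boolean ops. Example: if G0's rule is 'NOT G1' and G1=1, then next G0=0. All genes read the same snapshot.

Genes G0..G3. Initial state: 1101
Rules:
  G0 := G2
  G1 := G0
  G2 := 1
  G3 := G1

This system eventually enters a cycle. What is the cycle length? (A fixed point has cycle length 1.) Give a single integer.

Step 0: 1101
Step 1: G0=G2=0 G1=G0=1 G2=1(const) G3=G1=1 -> 0111
Step 2: G0=G2=1 G1=G0=0 G2=1(const) G3=G1=1 -> 1011
Step 3: G0=G2=1 G1=G0=1 G2=1(const) G3=G1=0 -> 1110
Step 4: G0=G2=1 G1=G0=1 G2=1(const) G3=G1=1 -> 1111
Step 5: G0=G2=1 G1=G0=1 G2=1(const) G3=G1=1 -> 1111
State from step 5 equals state from step 4 -> cycle length 1

Answer: 1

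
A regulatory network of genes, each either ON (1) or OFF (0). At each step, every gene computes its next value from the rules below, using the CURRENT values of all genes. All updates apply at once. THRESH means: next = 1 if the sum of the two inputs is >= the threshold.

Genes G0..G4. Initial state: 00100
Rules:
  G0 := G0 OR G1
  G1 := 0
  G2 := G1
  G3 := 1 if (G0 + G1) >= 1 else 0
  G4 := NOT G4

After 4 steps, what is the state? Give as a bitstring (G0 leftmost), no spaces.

Step 1: G0=G0|G1=0|0=0 G1=0(const) G2=G1=0 G3=(0+0>=1)=0 G4=NOT G4=NOT 0=1 -> 00001
Step 2: G0=G0|G1=0|0=0 G1=0(const) G2=G1=0 G3=(0+0>=1)=0 G4=NOT G4=NOT 1=0 -> 00000
Step 3: G0=G0|G1=0|0=0 G1=0(const) G2=G1=0 G3=(0+0>=1)=0 G4=NOT G4=NOT 0=1 -> 00001
Step 4: G0=G0|G1=0|0=0 G1=0(const) G2=G1=0 G3=(0+0>=1)=0 G4=NOT G4=NOT 1=0 -> 00000

00000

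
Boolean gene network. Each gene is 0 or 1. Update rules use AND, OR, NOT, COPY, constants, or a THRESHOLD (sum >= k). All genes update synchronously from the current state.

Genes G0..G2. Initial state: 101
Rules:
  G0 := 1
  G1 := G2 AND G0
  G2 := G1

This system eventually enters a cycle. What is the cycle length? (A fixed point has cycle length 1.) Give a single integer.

Step 0: 101
Step 1: G0=1(const) G1=G2&G0=1&1=1 G2=G1=0 -> 110
Step 2: G0=1(const) G1=G2&G0=0&1=0 G2=G1=1 -> 101
State from step 2 equals state from step 0 -> cycle length 2

Answer: 2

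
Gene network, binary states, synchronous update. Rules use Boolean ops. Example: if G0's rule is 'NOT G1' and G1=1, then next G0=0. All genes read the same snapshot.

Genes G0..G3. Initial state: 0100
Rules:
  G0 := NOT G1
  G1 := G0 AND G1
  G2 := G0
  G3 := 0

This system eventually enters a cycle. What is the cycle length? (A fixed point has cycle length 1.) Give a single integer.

Step 0: 0100
Step 1: G0=NOT G1=NOT 1=0 G1=G0&G1=0&1=0 G2=G0=0 G3=0(const) -> 0000
Step 2: G0=NOT G1=NOT 0=1 G1=G0&G1=0&0=0 G2=G0=0 G3=0(const) -> 1000
Step 3: G0=NOT G1=NOT 0=1 G1=G0&G1=1&0=0 G2=G0=1 G3=0(const) -> 1010
Step 4: G0=NOT G1=NOT 0=1 G1=G0&G1=1&0=0 G2=G0=1 G3=0(const) -> 1010
State from step 4 equals state from step 3 -> cycle length 1

Answer: 1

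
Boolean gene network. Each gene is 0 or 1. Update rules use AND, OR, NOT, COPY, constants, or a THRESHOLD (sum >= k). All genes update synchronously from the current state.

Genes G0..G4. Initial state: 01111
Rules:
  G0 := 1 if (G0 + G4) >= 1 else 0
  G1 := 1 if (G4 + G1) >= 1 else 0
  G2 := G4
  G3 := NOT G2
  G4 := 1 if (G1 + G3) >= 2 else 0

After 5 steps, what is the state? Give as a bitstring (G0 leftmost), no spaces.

Step 1: G0=(0+1>=1)=1 G1=(1+1>=1)=1 G2=G4=1 G3=NOT G2=NOT 1=0 G4=(1+1>=2)=1 -> 11101
Step 2: G0=(1+1>=1)=1 G1=(1+1>=1)=1 G2=G4=1 G3=NOT G2=NOT 1=0 G4=(1+0>=2)=0 -> 11100
Step 3: G0=(1+0>=1)=1 G1=(0+1>=1)=1 G2=G4=0 G3=NOT G2=NOT 1=0 G4=(1+0>=2)=0 -> 11000
Step 4: G0=(1+0>=1)=1 G1=(0+1>=1)=1 G2=G4=0 G3=NOT G2=NOT 0=1 G4=(1+0>=2)=0 -> 11010
Step 5: G0=(1+0>=1)=1 G1=(0+1>=1)=1 G2=G4=0 G3=NOT G2=NOT 0=1 G4=(1+1>=2)=1 -> 11011

11011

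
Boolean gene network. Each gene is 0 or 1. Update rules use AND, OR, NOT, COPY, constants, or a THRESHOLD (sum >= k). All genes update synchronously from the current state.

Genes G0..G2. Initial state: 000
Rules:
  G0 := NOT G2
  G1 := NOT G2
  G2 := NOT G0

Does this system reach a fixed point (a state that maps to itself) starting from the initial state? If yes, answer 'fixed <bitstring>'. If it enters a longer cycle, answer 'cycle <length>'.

Step 0: 000
Step 1: G0=NOT G2=NOT 0=1 G1=NOT G2=NOT 0=1 G2=NOT G0=NOT 0=1 -> 111
Step 2: G0=NOT G2=NOT 1=0 G1=NOT G2=NOT 1=0 G2=NOT G0=NOT 1=0 -> 000
Cycle of length 2 starting at step 0 -> no fixed point

Answer: cycle 2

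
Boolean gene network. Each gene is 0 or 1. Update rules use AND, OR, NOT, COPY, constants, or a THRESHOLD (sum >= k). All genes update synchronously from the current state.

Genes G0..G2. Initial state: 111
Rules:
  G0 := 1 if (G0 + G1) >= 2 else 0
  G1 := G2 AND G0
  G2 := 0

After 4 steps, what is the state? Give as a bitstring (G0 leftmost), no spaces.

Step 1: G0=(1+1>=2)=1 G1=G2&G0=1&1=1 G2=0(const) -> 110
Step 2: G0=(1+1>=2)=1 G1=G2&G0=0&1=0 G2=0(const) -> 100
Step 3: G0=(1+0>=2)=0 G1=G2&G0=0&1=0 G2=0(const) -> 000
Step 4: G0=(0+0>=2)=0 G1=G2&G0=0&0=0 G2=0(const) -> 000

000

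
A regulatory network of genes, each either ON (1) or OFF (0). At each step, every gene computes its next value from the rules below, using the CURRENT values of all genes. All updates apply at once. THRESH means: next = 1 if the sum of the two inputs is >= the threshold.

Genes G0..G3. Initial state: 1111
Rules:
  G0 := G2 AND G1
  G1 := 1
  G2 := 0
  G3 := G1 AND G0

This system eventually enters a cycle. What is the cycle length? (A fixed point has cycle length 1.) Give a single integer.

Step 0: 1111
Step 1: G0=G2&G1=1&1=1 G1=1(const) G2=0(const) G3=G1&G0=1&1=1 -> 1101
Step 2: G0=G2&G1=0&1=0 G1=1(const) G2=0(const) G3=G1&G0=1&1=1 -> 0101
Step 3: G0=G2&G1=0&1=0 G1=1(const) G2=0(const) G3=G1&G0=1&0=0 -> 0100
Step 4: G0=G2&G1=0&1=0 G1=1(const) G2=0(const) G3=G1&G0=1&0=0 -> 0100
State from step 4 equals state from step 3 -> cycle length 1

Answer: 1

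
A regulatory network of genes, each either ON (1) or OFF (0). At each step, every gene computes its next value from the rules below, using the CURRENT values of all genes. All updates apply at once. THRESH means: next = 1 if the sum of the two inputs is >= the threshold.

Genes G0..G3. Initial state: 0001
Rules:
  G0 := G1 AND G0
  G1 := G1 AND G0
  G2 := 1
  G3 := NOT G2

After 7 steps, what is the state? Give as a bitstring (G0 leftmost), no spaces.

Step 1: G0=G1&G0=0&0=0 G1=G1&G0=0&0=0 G2=1(const) G3=NOT G2=NOT 0=1 -> 0011
Step 2: G0=G1&G0=0&0=0 G1=G1&G0=0&0=0 G2=1(const) G3=NOT G2=NOT 1=0 -> 0010
Step 3: G0=G1&G0=0&0=0 G1=G1&G0=0&0=0 G2=1(const) G3=NOT G2=NOT 1=0 -> 0010
Step 4: G0=G1&G0=0&0=0 G1=G1&G0=0&0=0 G2=1(const) G3=NOT G2=NOT 1=0 -> 0010
Step 5: G0=G1&G0=0&0=0 G1=G1&G0=0&0=0 G2=1(const) G3=NOT G2=NOT 1=0 -> 0010
Step 6: G0=G1&G0=0&0=0 G1=G1&G0=0&0=0 G2=1(const) G3=NOT G2=NOT 1=0 -> 0010
Step 7: G0=G1&G0=0&0=0 G1=G1&G0=0&0=0 G2=1(const) G3=NOT G2=NOT 1=0 -> 0010

0010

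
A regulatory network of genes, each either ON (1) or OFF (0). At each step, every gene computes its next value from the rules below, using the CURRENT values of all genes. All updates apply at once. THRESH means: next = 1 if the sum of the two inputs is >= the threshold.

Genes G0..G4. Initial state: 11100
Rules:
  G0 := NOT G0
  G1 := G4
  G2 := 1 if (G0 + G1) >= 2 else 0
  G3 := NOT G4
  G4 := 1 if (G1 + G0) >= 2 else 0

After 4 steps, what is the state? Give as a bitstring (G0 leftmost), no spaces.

Step 1: G0=NOT G0=NOT 1=0 G1=G4=0 G2=(1+1>=2)=1 G3=NOT G4=NOT 0=1 G4=(1+1>=2)=1 -> 00111
Step 2: G0=NOT G0=NOT 0=1 G1=G4=1 G2=(0+0>=2)=0 G3=NOT G4=NOT 1=0 G4=(0+0>=2)=0 -> 11000
Step 3: G0=NOT G0=NOT 1=0 G1=G4=0 G2=(1+1>=2)=1 G3=NOT G4=NOT 0=1 G4=(1+1>=2)=1 -> 00111
Step 4: G0=NOT G0=NOT 0=1 G1=G4=1 G2=(0+0>=2)=0 G3=NOT G4=NOT 1=0 G4=(0+0>=2)=0 -> 11000

11000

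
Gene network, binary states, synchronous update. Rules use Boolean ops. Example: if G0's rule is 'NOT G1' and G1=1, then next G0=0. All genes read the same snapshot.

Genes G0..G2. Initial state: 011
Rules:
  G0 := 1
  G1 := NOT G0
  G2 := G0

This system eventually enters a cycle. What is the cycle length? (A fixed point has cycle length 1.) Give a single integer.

Answer: 1

Derivation:
Step 0: 011
Step 1: G0=1(const) G1=NOT G0=NOT 0=1 G2=G0=0 -> 110
Step 2: G0=1(const) G1=NOT G0=NOT 1=0 G2=G0=1 -> 101
Step 3: G0=1(const) G1=NOT G0=NOT 1=0 G2=G0=1 -> 101
State from step 3 equals state from step 2 -> cycle length 1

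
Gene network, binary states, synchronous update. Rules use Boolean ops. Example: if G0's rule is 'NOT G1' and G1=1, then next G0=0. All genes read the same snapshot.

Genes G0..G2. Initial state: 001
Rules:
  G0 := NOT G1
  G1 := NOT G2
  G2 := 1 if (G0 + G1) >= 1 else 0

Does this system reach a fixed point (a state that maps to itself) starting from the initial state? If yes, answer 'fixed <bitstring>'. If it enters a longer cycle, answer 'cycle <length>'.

Step 0: 001
Step 1: G0=NOT G1=NOT 0=1 G1=NOT G2=NOT 1=0 G2=(0+0>=1)=0 -> 100
Step 2: G0=NOT G1=NOT 0=1 G1=NOT G2=NOT 0=1 G2=(1+0>=1)=1 -> 111
Step 3: G0=NOT G1=NOT 1=0 G1=NOT G2=NOT 1=0 G2=(1+1>=1)=1 -> 001
Cycle of length 3 starting at step 0 -> no fixed point

Answer: cycle 3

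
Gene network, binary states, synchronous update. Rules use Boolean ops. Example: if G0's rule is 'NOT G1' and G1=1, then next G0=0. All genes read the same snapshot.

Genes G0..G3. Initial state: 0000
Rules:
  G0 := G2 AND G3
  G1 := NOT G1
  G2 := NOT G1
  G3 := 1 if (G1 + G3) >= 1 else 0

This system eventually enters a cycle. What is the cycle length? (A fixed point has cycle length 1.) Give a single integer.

Answer: 2

Derivation:
Step 0: 0000
Step 1: G0=G2&G3=0&0=0 G1=NOT G1=NOT 0=1 G2=NOT G1=NOT 0=1 G3=(0+0>=1)=0 -> 0110
Step 2: G0=G2&G3=1&0=0 G1=NOT G1=NOT 1=0 G2=NOT G1=NOT 1=0 G3=(1+0>=1)=1 -> 0001
Step 3: G0=G2&G3=0&1=0 G1=NOT G1=NOT 0=1 G2=NOT G1=NOT 0=1 G3=(0+1>=1)=1 -> 0111
Step 4: G0=G2&G3=1&1=1 G1=NOT G1=NOT 1=0 G2=NOT G1=NOT 1=0 G3=(1+1>=1)=1 -> 1001
Step 5: G0=G2&G3=0&1=0 G1=NOT G1=NOT 0=1 G2=NOT G1=NOT 0=1 G3=(0+1>=1)=1 -> 0111
State from step 5 equals state from step 3 -> cycle length 2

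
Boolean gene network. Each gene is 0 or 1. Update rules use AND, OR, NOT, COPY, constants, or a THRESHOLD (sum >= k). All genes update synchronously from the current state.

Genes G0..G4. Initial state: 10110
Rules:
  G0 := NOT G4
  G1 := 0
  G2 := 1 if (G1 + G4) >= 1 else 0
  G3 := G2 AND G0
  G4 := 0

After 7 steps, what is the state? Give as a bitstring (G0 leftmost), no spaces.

Step 1: G0=NOT G4=NOT 0=1 G1=0(const) G2=(0+0>=1)=0 G3=G2&G0=1&1=1 G4=0(const) -> 10010
Step 2: G0=NOT G4=NOT 0=1 G1=0(const) G2=(0+0>=1)=0 G3=G2&G0=0&1=0 G4=0(const) -> 10000
Step 3: G0=NOT G4=NOT 0=1 G1=0(const) G2=(0+0>=1)=0 G3=G2&G0=0&1=0 G4=0(const) -> 10000
Step 4: G0=NOT G4=NOT 0=1 G1=0(const) G2=(0+0>=1)=0 G3=G2&G0=0&1=0 G4=0(const) -> 10000
Step 5: G0=NOT G4=NOT 0=1 G1=0(const) G2=(0+0>=1)=0 G3=G2&G0=0&1=0 G4=0(const) -> 10000
Step 6: G0=NOT G4=NOT 0=1 G1=0(const) G2=(0+0>=1)=0 G3=G2&G0=0&1=0 G4=0(const) -> 10000
Step 7: G0=NOT G4=NOT 0=1 G1=0(const) G2=(0+0>=1)=0 G3=G2&G0=0&1=0 G4=0(const) -> 10000

10000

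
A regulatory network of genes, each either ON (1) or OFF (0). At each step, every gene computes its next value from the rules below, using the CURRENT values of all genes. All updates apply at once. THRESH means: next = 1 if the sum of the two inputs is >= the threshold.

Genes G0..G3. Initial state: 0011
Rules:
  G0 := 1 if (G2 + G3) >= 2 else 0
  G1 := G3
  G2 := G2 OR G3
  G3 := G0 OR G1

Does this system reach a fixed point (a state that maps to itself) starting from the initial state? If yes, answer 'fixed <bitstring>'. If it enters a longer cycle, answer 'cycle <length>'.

Answer: cycle 2

Derivation:
Step 0: 0011
Step 1: G0=(1+1>=2)=1 G1=G3=1 G2=G2|G3=1|1=1 G3=G0|G1=0|0=0 -> 1110
Step 2: G0=(1+0>=2)=0 G1=G3=0 G2=G2|G3=1|0=1 G3=G0|G1=1|1=1 -> 0011
Cycle of length 2 starting at step 0 -> no fixed point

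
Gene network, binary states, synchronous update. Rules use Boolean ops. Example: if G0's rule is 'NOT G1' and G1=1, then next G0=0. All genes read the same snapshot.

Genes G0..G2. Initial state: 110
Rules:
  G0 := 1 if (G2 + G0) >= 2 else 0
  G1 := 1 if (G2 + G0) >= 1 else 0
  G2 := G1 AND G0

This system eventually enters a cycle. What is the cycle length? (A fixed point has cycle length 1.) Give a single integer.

Step 0: 110
Step 1: G0=(0+1>=2)=0 G1=(0+1>=1)=1 G2=G1&G0=1&1=1 -> 011
Step 2: G0=(1+0>=2)=0 G1=(1+0>=1)=1 G2=G1&G0=1&0=0 -> 010
Step 3: G0=(0+0>=2)=0 G1=(0+0>=1)=0 G2=G1&G0=1&0=0 -> 000
Step 4: G0=(0+0>=2)=0 G1=(0+0>=1)=0 G2=G1&G0=0&0=0 -> 000
State from step 4 equals state from step 3 -> cycle length 1

Answer: 1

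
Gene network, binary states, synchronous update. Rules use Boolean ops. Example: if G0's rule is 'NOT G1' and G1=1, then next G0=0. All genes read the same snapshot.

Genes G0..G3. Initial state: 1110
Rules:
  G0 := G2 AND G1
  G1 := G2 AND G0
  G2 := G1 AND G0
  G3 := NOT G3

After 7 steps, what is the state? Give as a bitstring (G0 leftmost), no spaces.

Step 1: G0=G2&G1=1&1=1 G1=G2&G0=1&1=1 G2=G1&G0=1&1=1 G3=NOT G3=NOT 0=1 -> 1111
Step 2: G0=G2&G1=1&1=1 G1=G2&G0=1&1=1 G2=G1&G0=1&1=1 G3=NOT G3=NOT 1=0 -> 1110
Step 3: G0=G2&G1=1&1=1 G1=G2&G0=1&1=1 G2=G1&G0=1&1=1 G3=NOT G3=NOT 0=1 -> 1111
Step 4: G0=G2&G1=1&1=1 G1=G2&G0=1&1=1 G2=G1&G0=1&1=1 G3=NOT G3=NOT 1=0 -> 1110
Step 5: G0=G2&G1=1&1=1 G1=G2&G0=1&1=1 G2=G1&G0=1&1=1 G3=NOT G3=NOT 0=1 -> 1111
Step 6: G0=G2&G1=1&1=1 G1=G2&G0=1&1=1 G2=G1&G0=1&1=1 G3=NOT G3=NOT 1=0 -> 1110
Step 7: G0=G2&G1=1&1=1 G1=G2&G0=1&1=1 G2=G1&G0=1&1=1 G3=NOT G3=NOT 0=1 -> 1111

1111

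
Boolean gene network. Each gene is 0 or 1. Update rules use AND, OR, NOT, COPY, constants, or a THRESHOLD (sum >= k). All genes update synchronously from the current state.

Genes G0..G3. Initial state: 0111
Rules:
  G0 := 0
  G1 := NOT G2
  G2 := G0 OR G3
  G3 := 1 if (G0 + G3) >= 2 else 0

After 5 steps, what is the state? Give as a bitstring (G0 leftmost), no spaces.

Step 1: G0=0(const) G1=NOT G2=NOT 1=0 G2=G0|G3=0|1=1 G3=(0+1>=2)=0 -> 0010
Step 2: G0=0(const) G1=NOT G2=NOT 1=0 G2=G0|G3=0|0=0 G3=(0+0>=2)=0 -> 0000
Step 3: G0=0(const) G1=NOT G2=NOT 0=1 G2=G0|G3=0|0=0 G3=(0+0>=2)=0 -> 0100
Step 4: G0=0(const) G1=NOT G2=NOT 0=1 G2=G0|G3=0|0=0 G3=(0+0>=2)=0 -> 0100
Step 5: G0=0(const) G1=NOT G2=NOT 0=1 G2=G0|G3=0|0=0 G3=(0+0>=2)=0 -> 0100

0100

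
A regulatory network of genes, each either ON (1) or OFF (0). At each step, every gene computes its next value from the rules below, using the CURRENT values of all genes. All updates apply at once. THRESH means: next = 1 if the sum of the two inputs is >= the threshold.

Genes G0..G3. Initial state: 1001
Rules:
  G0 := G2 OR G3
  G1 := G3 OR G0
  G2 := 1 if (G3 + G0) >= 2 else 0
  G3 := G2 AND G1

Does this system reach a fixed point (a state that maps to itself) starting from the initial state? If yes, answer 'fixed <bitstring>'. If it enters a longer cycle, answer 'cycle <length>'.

Step 0: 1001
Step 1: G0=G2|G3=0|1=1 G1=G3|G0=1|1=1 G2=(1+1>=2)=1 G3=G2&G1=0&0=0 -> 1110
Step 2: G0=G2|G3=1|0=1 G1=G3|G0=0|1=1 G2=(0+1>=2)=0 G3=G2&G1=1&1=1 -> 1101
Step 3: G0=G2|G3=0|1=1 G1=G3|G0=1|1=1 G2=(1+1>=2)=1 G3=G2&G1=0&1=0 -> 1110
Cycle of length 2 starting at step 1 -> no fixed point

Answer: cycle 2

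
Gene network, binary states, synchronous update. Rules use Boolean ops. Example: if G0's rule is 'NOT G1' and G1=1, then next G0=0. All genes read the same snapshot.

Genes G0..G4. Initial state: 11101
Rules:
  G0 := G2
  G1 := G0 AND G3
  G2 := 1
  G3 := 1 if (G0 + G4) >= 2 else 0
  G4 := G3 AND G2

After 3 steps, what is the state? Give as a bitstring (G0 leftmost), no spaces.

Step 1: G0=G2=1 G1=G0&G3=1&0=0 G2=1(const) G3=(1+1>=2)=1 G4=G3&G2=0&1=0 -> 10110
Step 2: G0=G2=1 G1=G0&G3=1&1=1 G2=1(const) G3=(1+0>=2)=0 G4=G3&G2=1&1=1 -> 11101
Step 3: G0=G2=1 G1=G0&G3=1&0=0 G2=1(const) G3=(1+1>=2)=1 G4=G3&G2=0&1=0 -> 10110

10110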